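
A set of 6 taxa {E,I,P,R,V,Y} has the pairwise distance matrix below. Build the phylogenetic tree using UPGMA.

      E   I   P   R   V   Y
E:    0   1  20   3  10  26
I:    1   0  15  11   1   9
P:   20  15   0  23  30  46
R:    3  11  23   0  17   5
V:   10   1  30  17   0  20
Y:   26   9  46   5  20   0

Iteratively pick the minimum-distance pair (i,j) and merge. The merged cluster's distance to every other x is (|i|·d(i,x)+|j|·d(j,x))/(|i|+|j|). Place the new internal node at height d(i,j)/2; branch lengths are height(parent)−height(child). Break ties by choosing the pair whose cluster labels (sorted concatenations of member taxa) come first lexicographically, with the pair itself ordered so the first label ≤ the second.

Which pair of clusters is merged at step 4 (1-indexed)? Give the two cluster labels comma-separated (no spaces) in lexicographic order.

EIV,RY

iteration 1: select E,I (d=1); attach at lengths (1/2, 1/2); label the merged cluster EI
  updated: d(EI,P)=35/2, d(EI,R)=7, d(EI,V)=11/2, d(EI,Y)=35/2
iteration 2: select R,Y (d=5); attach at lengths (5/2, 5/2); label the merged cluster RY
  updated: d(EI,RY)=49/4, d(P,RY)=69/2, d(RY,V)=37/2
iteration 3: select EI,V (d=11/2); attach at lengths (9/4, 11/4); label the merged cluster EIV
  updated: d(EIV,P)=65/3, d(EIV,RY)=43/3
iteration 4: select EIV,RY (d=43/3); attach at lengths (53/12, 14/3); label the merged cluster EIRVY
  updated: d(EIRVY,P)=134/5
iteration 5: select EIRVY,P (d=134/5); attach at lengths (187/30, 67/5); label the merged cluster EIPRVY
final tree: ((((E:1/2,I:1/2):9/4,V:11/4):53/12,(R:5/2,Y:5/2):14/3):187/30,P:67/5)
total length: 2383/60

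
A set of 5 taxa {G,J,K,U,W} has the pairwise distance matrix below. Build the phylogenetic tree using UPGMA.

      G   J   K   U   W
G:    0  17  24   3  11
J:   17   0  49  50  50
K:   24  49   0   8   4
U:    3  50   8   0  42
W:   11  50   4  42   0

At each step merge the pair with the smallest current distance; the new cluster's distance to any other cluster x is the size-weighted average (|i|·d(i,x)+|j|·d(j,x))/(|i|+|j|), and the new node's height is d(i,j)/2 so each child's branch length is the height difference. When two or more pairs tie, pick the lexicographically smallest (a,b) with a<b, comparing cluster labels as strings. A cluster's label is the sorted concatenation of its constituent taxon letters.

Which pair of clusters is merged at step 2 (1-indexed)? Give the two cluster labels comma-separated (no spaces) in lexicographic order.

iteration 1: select G,U (d=3); attach at lengths (3/2, 3/2); label the merged cluster GU
  updated: d(GU,J)=67/2, d(GU,K)=16, d(GU,W)=53/2
iteration 2: select K,W (d=4); attach at lengths (2, 2); label the merged cluster KW
  updated: d(GU,KW)=85/4, d(J,KW)=99/2
iteration 3: select GU,KW (d=85/4); attach at lengths (73/8, 69/8); label the merged cluster GKUW
  updated: d(GKUW,J)=83/2
iteration 4: select GKUW,J (d=83/2); attach at lengths (81/8, 83/4); label the merged cluster GJKUW
final tree: (((G:3/2,U:3/2):73/8,(K:2,W:2):69/8):81/8,J:83/4)
total length: 445/8

K,W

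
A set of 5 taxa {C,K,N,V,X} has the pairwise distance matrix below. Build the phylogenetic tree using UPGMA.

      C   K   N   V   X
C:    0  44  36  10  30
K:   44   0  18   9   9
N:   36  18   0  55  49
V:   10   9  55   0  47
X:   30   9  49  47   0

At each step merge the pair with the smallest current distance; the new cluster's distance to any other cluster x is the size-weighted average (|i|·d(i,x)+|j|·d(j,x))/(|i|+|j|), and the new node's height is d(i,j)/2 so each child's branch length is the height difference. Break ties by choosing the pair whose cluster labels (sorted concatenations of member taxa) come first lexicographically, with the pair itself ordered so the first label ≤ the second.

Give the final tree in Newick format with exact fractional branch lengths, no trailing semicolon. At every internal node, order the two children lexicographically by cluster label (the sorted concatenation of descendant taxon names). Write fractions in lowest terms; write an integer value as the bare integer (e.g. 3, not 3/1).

(((C:27/2,(K:9/2,V:9/2):9):5/6,X:43/3):65/12,N:79/4)

1. join K+V (d=9) ⇒ KV; edges |K|=9/2, |V|=9/2
  updated: d(C,KV)=27, d(KV,N)=73/2, d(KV,X)=28
2. join C+KV (d=27) ⇒ CKV; edges |C|=27/2, |KV|=9
  updated: d(CKV,N)=109/3, d(CKV,X)=86/3
3. join CKV+X (d=86/3) ⇒ CKVX; edges |CKV|=5/6, |X|=43/3
  updated: d(CKVX,N)=79/2
4. join CKVX+N (d=79/2) ⇒ CKNVX; edges |CKVX|=65/12, |N|=79/4
final tree: (((C:27/2,(K:9/2,V:9/2):9):5/6,X:43/3):65/12,N:79/4)
total length: 431/6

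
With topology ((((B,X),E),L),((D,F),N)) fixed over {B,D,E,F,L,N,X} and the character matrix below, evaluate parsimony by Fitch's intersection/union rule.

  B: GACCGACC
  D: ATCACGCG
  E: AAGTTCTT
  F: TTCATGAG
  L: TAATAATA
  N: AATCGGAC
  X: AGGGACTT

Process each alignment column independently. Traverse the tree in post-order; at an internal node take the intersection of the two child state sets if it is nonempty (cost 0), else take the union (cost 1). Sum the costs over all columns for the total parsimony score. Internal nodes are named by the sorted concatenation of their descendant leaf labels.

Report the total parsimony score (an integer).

site 0, node BX: B={G} ∪ X={A} → {A,G} (+1)
site 0, node BEX: BX={A,G} ∩ E={A} → {A} (+0)
site 0, node BELX: BEX={A} ∪ L={T} → {A,T} (+1)
site 0, node DF: D={A} ∪ F={T} → {A,T} (+1)
site 0, node DFN: DF={A,T} ∩ N={A} → {A} (+0)
site 0, node BDEFLNX: BELX={A,T} ∩ DFN={A} → {A} (+0)
site 1, node BX: B={A} ∪ X={G} → {A,G} (+1)
site 1, node BEX: BX={A,G} ∩ E={A} → {A} (+0)
site 1, node BELX: BEX={A} ∩ L={A} → {A} (+0)
site 1, node DF: D={T} ∩ F={T} → {T} (+0)
site 1, node DFN: DF={T} ∪ N={A} → {A,T} (+1)
site 1, node BDEFLNX: BELX={A} ∩ DFN={A,T} → {A} (+0)
site 2, node BX: B={C} ∪ X={G} → {C,G} (+1)
site 2, node BEX: BX={C,G} ∩ E={G} → {G} (+0)
site 2, node BELX: BEX={G} ∪ L={A} → {A,G} (+1)
site 2, node DF: D={C} ∩ F={C} → {C} (+0)
site 2, node DFN: DF={C} ∪ N={T} → {C,T} (+1)
site 2, node BDEFLNX: BELX={A,G} ∪ DFN={C,T} → {A,C,G,T} (+1)
site 3, node BX: B={C} ∪ X={G} → {C,G} (+1)
site 3, node BEX: BX={C,G} ∪ E={T} → {C,G,T} (+1)
site 3, node BELX: BEX={C,G,T} ∩ L={T} → {T} (+0)
site 3, node DF: D={A} ∩ F={A} → {A} (+0)
site 3, node DFN: DF={A} ∪ N={C} → {A,C} (+1)
site 3, node BDEFLNX: BELX={T} ∪ DFN={A,C} → {A,C,T} (+1)
site 4, node BX: B={G} ∪ X={A} → {A,G} (+1)
site 4, node BEX: BX={A,G} ∪ E={T} → {A,G,T} (+1)
site 4, node BELX: BEX={A,G,T} ∩ L={A} → {A} (+0)
site 4, node DF: D={C} ∪ F={T} → {C,T} (+1)
site 4, node DFN: DF={C,T} ∪ N={G} → {C,G,T} (+1)
site 4, node BDEFLNX: BELX={A} ∪ DFN={C,G,T} → {A,C,G,T} (+1)
site 5, node BX: B={A} ∪ X={C} → {A,C} (+1)
site 5, node BEX: BX={A,C} ∩ E={C} → {C} (+0)
site 5, node BELX: BEX={C} ∪ L={A} → {A,C} (+1)
site 5, node DF: D={G} ∩ F={G} → {G} (+0)
site 5, node DFN: DF={G} ∩ N={G} → {G} (+0)
site 5, node BDEFLNX: BELX={A,C} ∪ DFN={G} → {A,C,G} (+1)
site 6, node BX: B={C} ∪ X={T} → {C,T} (+1)
site 6, node BEX: BX={C,T} ∩ E={T} → {T} (+0)
site 6, node BELX: BEX={T} ∩ L={T} → {T} (+0)
site 6, node DF: D={C} ∪ F={A} → {A,C} (+1)
site 6, node DFN: DF={A,C} ∩ N={A} → {A} (+0)
site 6, node BDEFLNX: BELX={T} ∪ DFN={A} → {A,T} (+1)
site 7, node BX: B={C} ∪ X={T} → {C,T} (+1)
site 7, node BEX: BX={C,T} ∩ E={T} → {T} (+0)
site 7, node BELX: BEX={T} ∪ L={A} → {A,T} (+1)
site 7, node DF: D={G} ∩ F={G} → {G} (+0)
site 7, node DFN: DF={G} ∪ N={C} → {C,G} (+1)
site 7, node BDEFLNX: BELX={A,T} ∪ DFN={C,G} → {A,C,G,T} (+1)
per-site changes: [3, 2, 4, 4, 5, 3, 3, 4]; total = 28

28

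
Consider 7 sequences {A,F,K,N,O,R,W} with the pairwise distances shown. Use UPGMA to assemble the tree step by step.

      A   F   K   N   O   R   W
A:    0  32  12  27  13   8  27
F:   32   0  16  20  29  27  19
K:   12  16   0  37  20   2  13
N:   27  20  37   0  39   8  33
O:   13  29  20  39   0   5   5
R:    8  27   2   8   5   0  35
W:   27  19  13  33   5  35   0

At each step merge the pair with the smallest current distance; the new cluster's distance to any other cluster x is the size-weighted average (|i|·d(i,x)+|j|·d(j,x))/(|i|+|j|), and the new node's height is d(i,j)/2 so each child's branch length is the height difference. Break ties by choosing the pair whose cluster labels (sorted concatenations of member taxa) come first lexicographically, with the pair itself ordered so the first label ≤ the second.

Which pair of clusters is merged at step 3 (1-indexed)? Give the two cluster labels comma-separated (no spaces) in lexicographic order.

A,KR

step 1: merge (K,R) at d=2; branch lengths K→1, R→1; new cluster KR
  updated: d(A,KR)=10, d(F,KR)=43/2, d(KR,N)=45/2, d(KR,O)=25/2, d(KR,W)=24
step 2: merge (O,W) at d=5; branch lengths O→5/2, W→5/2; new cluster OW
  updated: d(A,OW)=20, d(F,OW)=24, d(KR,OW)=73/4, d(N,OW)=36
step 3: merge (A,KR) at d=10; branch lengths A→5, KR→4; new cluster AKR
  updated: d(AKR,F)=25, d(AKR,N)=24, d(AKR,OW)=113/6
step 4: merge (AKR,OW) at d=113/6; branch lengths AKR→53/12, OW→83/12; new cluster AKORW
  updated: d(AKORW,F)=123/5, d(AKORW,N)=144/5
step 5: merge (F,N) at d=20; branch lengths F→10, N→10; new cluster FN
  updated: d(AKORW,FN)=267/10
step 6: merge (AKORW,FN) at d=267/10; branch lengths AKORW→59/15, FN→67/20; new cluster AFKNORW
final tree: (((A:5,(K:1,R:1):4):53/12,(O:5/2,W:5/2):83/12):59/15,(F:10,N:10):67/20)
total length: 3277/60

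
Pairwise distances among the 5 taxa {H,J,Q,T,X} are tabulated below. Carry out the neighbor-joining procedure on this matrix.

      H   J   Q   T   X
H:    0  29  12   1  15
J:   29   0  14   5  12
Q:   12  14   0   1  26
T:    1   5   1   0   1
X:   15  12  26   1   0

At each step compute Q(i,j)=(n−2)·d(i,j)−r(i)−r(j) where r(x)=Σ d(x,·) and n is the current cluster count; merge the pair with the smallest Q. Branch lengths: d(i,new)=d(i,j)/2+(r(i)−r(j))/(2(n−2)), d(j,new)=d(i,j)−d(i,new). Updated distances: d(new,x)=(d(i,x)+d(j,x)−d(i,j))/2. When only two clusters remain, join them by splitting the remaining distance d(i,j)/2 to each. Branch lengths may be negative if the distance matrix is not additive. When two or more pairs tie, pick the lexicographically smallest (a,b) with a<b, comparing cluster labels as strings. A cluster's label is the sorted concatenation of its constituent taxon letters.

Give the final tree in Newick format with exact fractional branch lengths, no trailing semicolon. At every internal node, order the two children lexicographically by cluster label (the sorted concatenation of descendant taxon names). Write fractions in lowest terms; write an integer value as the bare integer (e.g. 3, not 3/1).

(((H:13/2,Q:11/2):7/2,(J:7,X:5):11/2):-17/4,T:-17/4)

iteration 1: select J,X (d=12, Q=-78); attach at lengths (7, 5); label the merged cluster JX
  updated: d(H,JX)=16, d(JX,Q)=14, d(JX,T)=-3
iteration 2: select H,Q (d=12, Q=-32); attach at lengths (13/2, 11/2); label the merged cluster HQ
  updated: d(HQ,JX)=9, d(HQ,T)=-5
iteration 3: select HQ,JX (d=9, Q=-1); attach at lengths (7/2, 11/2); label the merged cluster HJQX
  updated: d(HJQX,T)=-17/2
iteration 4: select HJQX,T (d=-17/2); attach at lengths (-17/4, -17/4); label the merged cluster HJQTX
final tree: (((H:13/2,Q:11/2):7/2,(J:7,X:5):11/2):-17/4,T:-17/4)
total length: 49/2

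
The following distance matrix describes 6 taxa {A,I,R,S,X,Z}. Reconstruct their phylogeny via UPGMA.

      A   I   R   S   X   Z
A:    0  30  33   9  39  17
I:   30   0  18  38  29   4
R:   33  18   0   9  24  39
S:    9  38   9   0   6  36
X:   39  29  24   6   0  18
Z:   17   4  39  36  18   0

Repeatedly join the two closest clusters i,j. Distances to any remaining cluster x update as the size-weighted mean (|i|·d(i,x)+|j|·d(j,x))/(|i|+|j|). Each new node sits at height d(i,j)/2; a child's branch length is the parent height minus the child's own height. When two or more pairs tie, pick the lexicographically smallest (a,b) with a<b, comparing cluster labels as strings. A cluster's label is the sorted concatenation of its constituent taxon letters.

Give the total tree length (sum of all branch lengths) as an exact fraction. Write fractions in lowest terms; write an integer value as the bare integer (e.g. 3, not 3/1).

1. join I+Z (d=4) ⇒ IZ; edges |I|=2, |Z|=2
  updated: d(A,IZ)=47/2, d(IZ,R)=57/2, d(IZ,S)=37, d(IZ,X)=47/2
2. join S+X (d=6) ⇒ SX; edges |S|=3, |X|=3
  updated: d(A,SX)=24, d(IZ,SX)=121/4, d(R,SX)=33/2
3. join R+SX (d=33/2) ⇒ RSX; edges |R|=33/4, |SX|=21/4
  updated: d(A,RSX)=27, d(IZ,RSX)=89/3
4. join A+IZ (d=47/2) ⇒ AIZ; edges |A|=47/4, |IZ|=39/4
  updated: d(AIZ,RSX)=259/9
5. join AIZ+RSX (d=259/9) ⇒ AIRSXZ; edges |AIZ|=95/36, |RSX|=221/36
final tree: ((A:47/4,(I:2,Z:2):39/4):95/36,(R:33/4,(S:3,X:3):21/4):221/36)
total length: 484/9

484/9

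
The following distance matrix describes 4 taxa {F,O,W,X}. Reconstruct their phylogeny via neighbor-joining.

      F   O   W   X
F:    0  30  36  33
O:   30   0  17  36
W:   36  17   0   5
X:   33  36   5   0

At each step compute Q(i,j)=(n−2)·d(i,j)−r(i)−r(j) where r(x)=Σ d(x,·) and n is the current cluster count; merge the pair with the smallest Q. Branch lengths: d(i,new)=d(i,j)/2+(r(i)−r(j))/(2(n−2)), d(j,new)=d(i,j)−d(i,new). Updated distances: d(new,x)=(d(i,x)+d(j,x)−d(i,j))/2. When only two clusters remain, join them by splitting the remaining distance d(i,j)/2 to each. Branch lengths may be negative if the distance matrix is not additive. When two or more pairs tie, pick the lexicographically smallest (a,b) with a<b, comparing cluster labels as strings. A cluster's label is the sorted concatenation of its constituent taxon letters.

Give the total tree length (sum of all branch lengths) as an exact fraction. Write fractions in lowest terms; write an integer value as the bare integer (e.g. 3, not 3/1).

1. join F+O (d=30, Q=-122) ⇒ FO; edges |F|=19, |O|=11
  updated: d(FO,W)=23/2, d(FO,X)=39/2
2. join FO+W (d=23/2, Q=-36) ⇒ FOW; edges |FO|=13, |W|=-3/2
  updated: d(FOW,X)=13/2
3. join FOW+X (d=13/2) ⇒ FOWX; edges |FOW|=13/4, |X|=13/4
final tree: (((F:19,O:11):13,W:-3/2):13/4,X:13/4)
total length: 48

48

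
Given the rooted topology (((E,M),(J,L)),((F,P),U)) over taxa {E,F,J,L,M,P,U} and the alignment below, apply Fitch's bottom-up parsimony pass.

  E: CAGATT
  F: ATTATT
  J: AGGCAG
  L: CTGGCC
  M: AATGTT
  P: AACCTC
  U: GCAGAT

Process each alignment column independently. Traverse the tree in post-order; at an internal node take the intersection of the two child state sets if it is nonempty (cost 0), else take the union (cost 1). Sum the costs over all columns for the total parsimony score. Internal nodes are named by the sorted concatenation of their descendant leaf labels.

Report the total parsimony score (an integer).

site 0, node EM: E={C} ∪ M={A} → {A,C} (+1)
site 0, node JL: J={A} ∪ L={C} → {A,C} (+1)
site 0, node EJLM: EM={A,C} ∩ JL={A,C} → {A,C} (+0)
site 0, node FP: F={A} ∩ P={A} → {A} (+0)
site 0, node FPU: FP={A} ∪ U={G} → {A,G} (+1)
site 0, node EFJLMPU: EJLM={A,C} ∩ FPU={A,G} → {A} (+0)
site 1, node EM: E={A} ∩ M={A} → {A} (+0)
site 1, node JL: J={G} ∪ L={T} → {G,T} (+1)
site 1, node EJLM: EM={A} ∪ JL={G,T} → {A,G,T} (+1)
site 1, node FP: F={T} ∪ P={A} → {A,T} (+1)
site 1, node FPU: FP={A,T} ∪ U={C} → {A,C,T} (+1)
site 1, node EFJLMPU: EJLM={A,G,T} ∩ FPU={A,C,T} → {A,T} (+0)
site 2, node EM: E={G} ∪ M={T} → {G,T} (+1)
site 2, node JL: J={G} ∩ L={G} → {G} (+0)
site 2, node EJLM: EM={G,T} ∩ JL={G} → {G} (+0)
site 2, node FP: F={T} ∪ P={C} → {C,T} (+1)
site 2, node FPU: FP={C,T} ∪ U={A} → {A,C,T} (+1)
site 2, node EFJLMPU: EJLM={G} ∪ FPU={A,C,T} → {A,C,G,T} (+1)
site 3, node EM: E={A} ∪ M={G} → {A,G} (+1)
site 3, node JL: J={C} ∪ L={G} → {C,G} (+1)
site 3, node EJLM: EM={A,G} ∩ JL={C,G} → {G} (+0)
site 3, node FP: F={A} ∪ P={C} → {A,C} (+1)
site 3, node FPU: FP={A,C} ∪ U={G} → {A,C,G} (+1)
site 3, node EFJLMPU: EJLM={G} ∩ FPU={A,C,G} → {G} (+0)
site 4, node EM: E={T} ∩ M={T} → {T} (+0)
site 4, node JL: J={A} ∪ L={C} → {A,C} (+1)
site 4, node EJLM: EM={T} ∪ JL={A,C} → {A,C,T} (+1)
site 4, node FP: F={T} ∩ P={T} → {T} (+0)
site 4, node FPU: FP={T} ∪ U={A} → {A,T} (+1)
site 4, node EFJLMPU: EJLM={A,C,T} ∩ FPU={A,T} → {A,T} (+0)
site 5, node EM: E={T} ∩ M={T} → {T} (+0)
site 5, node JL: J={G} ∪ L={C} → {C,G} (+1)
site 5, node EJLM: EM={T} ∪ JL={C,G} → {C,G,T} (+1)
site 5, node FP: F={T} ∪ P={C} → {C,T} (+1)
site 5, node FPU: FP={C,T} ∩ U={T} → {T} (+0)
site 5, node EFJLMPU: EJLM={C,G,T} ∩ FPU={T} → {T} (+0)
per-site changes: [3, 4, 4, 4, 3, 3]; total = 21

21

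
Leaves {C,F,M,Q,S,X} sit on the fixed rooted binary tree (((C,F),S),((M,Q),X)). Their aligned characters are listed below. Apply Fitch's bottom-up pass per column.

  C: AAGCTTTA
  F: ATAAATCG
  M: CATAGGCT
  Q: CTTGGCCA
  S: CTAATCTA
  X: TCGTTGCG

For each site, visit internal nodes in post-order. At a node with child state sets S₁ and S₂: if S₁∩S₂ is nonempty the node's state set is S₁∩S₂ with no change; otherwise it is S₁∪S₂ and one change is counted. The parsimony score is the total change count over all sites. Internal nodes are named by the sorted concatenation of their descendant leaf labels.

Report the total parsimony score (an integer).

CF@0: {A} ∩ {A} = {A} (intersection, +0)
CFS@0: {A} ∪ {C} = {A,C} (union, +1)
MQ@0: {C} ∩ {C} = {C} (intersection, +0)
MQX@0: {C} ∪ {T} = {C,T} (union, +1)
CFMQSX@0: {A,C} ∩ {C,T} = {C} (intersection, +0)
CF@1: {A} ∪ {T} = {A,T} (union, +1)
CFS@1: {A,T} ∩ {T} = {T} (intersection, +0)
MQ@1: {A} ∪ {T} = {A,T} (union, +1)
MQX@1: {A,T} ∪ {C} = {A,C,T} (union, +1)
CFMQSX@1: {T} ∩ {A,C,T} = {T} (intersection, +0)
CF@2: {G} ∪ {A} = {A,G} (union, +1)
CFS@2: {A,G} ∩ {A} = {A} (intersection, +0)
MQ@2: {T} ∩ {T} = {T} (intersection, +0)
MQX@2: {T} ∪ {G} = {G,T} (union, +1)
CFMQSX@2: {A} ∪ {G,T} = {A,G,T} (union, +1)
CF@3: {C} ∪ {A} = {A,C} (union, +1)
CFS@3: {A,C} ∩ {A} = {A} (intersection, +0)
MQ@3: {A} ∪ {G} = {A,G} (union, +1)
MQX@3: {A,G} ∪ {T} = {A,G,T} (union, +1)
CFMQSX@3: {A} ∩ {A,G,T} = {A} (intersection, +0)
CF@4: {T} ∪ {A} = {A,T} (union, +1)
CFS@4: {A,T} ∩ {T} = {T} (intersection, +0)
MQ@4: {G} ∩ {G} = {G} (intersection, +0)
MQX@4: {G} ∪ {T} = {G,T} (union, +1)
CFMQSX@4: {T} ∩ {G,T} = {T} (intersection, +0)
CF@5: {T} ∩ {T} = {T} (intersection, +0)
CFS@5: {T} ∪ {C} = {C,T} (union, +1)
MQ@5: {G} ∪ {C} = {C,G} (union, +1)
MQX@5: {C,G} ∩ {G} = {G} (intersection, +0)
CFMQSX@5: {C,T} ∪ {G} = {C,G,T} (union, +1)
CF@6: {T} ∪ {C} = {C,T} (union, +1)
CFS@6: {C,T} ∩ {T} = {T} (intersection, +0)
MQ@6: {C} ∩ {C} = {C} (intersection, +0)
MQX@6: {C} ∩ {C} = {C} (intersection, +0)
CFMQSX@6: {T} ∪ {C} = {C,T} (union, +1)
CF@7: {A} ∪ {G} = {A,G} (union, +1)
CFS@7: {A,G} ∩ {A} = {A} (intersection, +0)
MQ@7: {T} ∪ {A} = {A,T} (union, +1)
MQX@7: {A,T} ∪ {G} = {A,G,T} (union, +1)
CFMQSX@7: {A} ∩ {A,G,T} = {A} (intersection, +0)
per-site changes: [2, 3, 3, 3, 2, 3, 2, 3]; total = 21

21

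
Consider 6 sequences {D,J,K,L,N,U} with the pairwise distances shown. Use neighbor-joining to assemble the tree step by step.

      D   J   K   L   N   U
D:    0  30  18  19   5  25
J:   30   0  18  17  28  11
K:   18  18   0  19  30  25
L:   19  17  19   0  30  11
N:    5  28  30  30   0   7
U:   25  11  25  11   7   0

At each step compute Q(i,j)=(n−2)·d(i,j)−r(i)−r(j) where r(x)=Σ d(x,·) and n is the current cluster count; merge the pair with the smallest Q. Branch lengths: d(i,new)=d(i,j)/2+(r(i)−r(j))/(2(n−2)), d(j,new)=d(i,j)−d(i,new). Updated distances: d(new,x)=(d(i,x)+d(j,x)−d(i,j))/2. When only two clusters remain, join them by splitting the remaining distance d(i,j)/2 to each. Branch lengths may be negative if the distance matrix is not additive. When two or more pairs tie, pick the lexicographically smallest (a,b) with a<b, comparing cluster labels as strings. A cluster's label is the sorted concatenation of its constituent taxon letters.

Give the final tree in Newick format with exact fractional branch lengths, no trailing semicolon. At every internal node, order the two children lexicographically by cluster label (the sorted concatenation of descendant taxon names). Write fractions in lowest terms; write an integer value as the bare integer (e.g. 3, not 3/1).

(((((D:17/8,N:23/8):127/12,U:35/12):3,L:27/4):9/4,J:59/8):85/16,K:85/16)

step 1: merge (D,N) at d=5, Q=-177; branch lengths D→17/8, N→23/8; new cluster DN
  updated: d(DN,J)=53/2, d(DN,K)=43/2, d(DN,L)=22, d(DN,U)=27/2
step 2: merge (DN,U) at d=27/2, Q=-207/2; branch lengths DN→127/12, U→35/12; new cluster DNU
  updated: d(DNU,J)=12, d(DNU,K)=33/2, d(DNU,L)=39/4
step 3: merge (DNU,L) at d=39/4, Q=-129/2; branch lengths DNU→3, L→27/4; new cluster DLNU
  updated: d(DLNU,J)=77/8, d(DLNU,K)=103/8
step 4: merge (DLNU,J) at d=77/8, Q=-81/2; branch lengths DLNU→9/4, J→59/8; new cluster DJLNU
  updated: d(DJLNU,K)=85/8
step 5: merge (DJLNU,K) at d=85/8; branch lengths DJLNU→85/16, K→85/16; new cluster DJKLNU
final tree: (((((D:17/8,N:23/8):127/12,U:35/12):3,L:27/4):9/4,J:59/8):85/16,K:85/16)
total length: 97/2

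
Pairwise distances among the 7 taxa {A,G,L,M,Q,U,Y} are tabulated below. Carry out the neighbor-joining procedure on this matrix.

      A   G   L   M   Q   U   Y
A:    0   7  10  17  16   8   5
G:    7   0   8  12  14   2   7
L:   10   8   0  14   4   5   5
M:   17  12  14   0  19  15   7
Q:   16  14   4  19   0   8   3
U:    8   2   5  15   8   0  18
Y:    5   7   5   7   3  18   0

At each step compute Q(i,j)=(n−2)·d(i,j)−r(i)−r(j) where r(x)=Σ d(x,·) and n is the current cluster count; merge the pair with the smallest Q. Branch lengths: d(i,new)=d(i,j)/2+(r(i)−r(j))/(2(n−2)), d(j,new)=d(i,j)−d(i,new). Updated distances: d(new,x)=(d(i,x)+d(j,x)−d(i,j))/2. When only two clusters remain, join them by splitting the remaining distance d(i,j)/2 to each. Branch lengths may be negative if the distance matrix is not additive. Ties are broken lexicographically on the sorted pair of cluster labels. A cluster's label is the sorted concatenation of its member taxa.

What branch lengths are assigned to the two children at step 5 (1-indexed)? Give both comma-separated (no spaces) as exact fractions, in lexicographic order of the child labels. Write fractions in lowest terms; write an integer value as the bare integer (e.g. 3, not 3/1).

35/16,33/4

step 1: merge (G,U) at d=2, Q=-96; branch lengths G→2/5, U→8/5; new cluster GU
  updated: d(A,GU)=13/2, d(GU,L)=11/2, d(GU,M)=25/2, d(GU,Q)=10, d(GU,Y)=23/2
step 2: merge (A,GU) at d=13/2, Q=-149/2; branch lengths A→69/16, GU→35/16; new cluster AGU
  updated: d(AGU,L)=9/2, d(AGU,M)=23/2, d(AGU,Q)=39/4, d(AGU,Y)=5
step 3: merge (L,Q) at d=4, Q=-205/4; branch lengths L→5/8, Q→27/8; new cluster LQ
  updated: d(AGU,LQ)=41/8, d(LQ,M)=29/2, d(LQ,Y)=2
step 4: merge (AGU,LQ) at d=41/8, Q=-33; branch lengths AGU→41/16, LQ→41/16; new cluster AGLQU
  updated: d(AGLQU,M)=167/16, d(AGLQU,Y)=15/16
step 5: merge (AGLQU,M) at d=167/16, Q=-147/8; branch lengths AGLQU→35/16, M→33/4; new cluster AGLMQU
  updated: d(AGLMQU,Y)=-5/4
step 6: merge (AGLMQU,Y) at d=-5/4; branch lengths AGLMQU→-5/8, Y→-5/8; new cluster AGLMQUY
final tree: ((((A:69/16,(G:2/5,U:8/5):35/16):41/16,(L:5/8,Q:27/8):41/16):35/16,M:33/4):-5/8,Y:-5/8)
total length: 429/16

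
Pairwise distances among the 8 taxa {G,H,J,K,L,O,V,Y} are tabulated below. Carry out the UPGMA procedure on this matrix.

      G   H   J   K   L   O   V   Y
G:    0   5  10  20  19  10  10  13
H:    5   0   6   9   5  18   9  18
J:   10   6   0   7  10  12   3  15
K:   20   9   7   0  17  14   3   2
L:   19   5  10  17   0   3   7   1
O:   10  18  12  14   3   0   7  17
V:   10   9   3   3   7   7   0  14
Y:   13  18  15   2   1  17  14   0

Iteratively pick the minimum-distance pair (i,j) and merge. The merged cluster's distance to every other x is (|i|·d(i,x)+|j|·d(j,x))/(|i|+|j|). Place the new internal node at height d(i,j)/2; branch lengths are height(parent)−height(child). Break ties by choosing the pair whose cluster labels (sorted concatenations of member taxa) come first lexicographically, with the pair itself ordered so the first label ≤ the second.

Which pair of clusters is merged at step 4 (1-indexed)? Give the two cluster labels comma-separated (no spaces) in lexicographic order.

1. join L+Y (d=1) ⇒ LY; edges |L|=1/2, |Y|=1/2
  updated: d(G,LY)=16, d(H,LY)=23/2, d(J,LY)=25/2, d(K,LY)=19/2, d(LY,O)=10, d(LY,V)=21/2
2. join J+V (d=3) ⇒ JV; edges |J|=3/2, |V|=3/2
  updated: d(G,JV)=10, d(H,JV)=15/2, d(JV,K)=5, d(JV,LY)=23/2, d(JV,O)=19/2
3. join G+H (d=5) ⇒ GH; edges |G|=5/2, |H|=5/2
  updated: d(GH,JV)=35/4, d(GH,K)=29/2, d(GH,LY)=55/4, d(GH,O)=14
4. join JV+K (d=5) ⇒ JKV; edges |JV|=1, |K|=5/2
  updated: d(GH,JKV)=32/3, d(JKV,LY)=65/6, d(JKV,O)=11
5. join LY+O (d=10) ⇒ LOY; edges |LY|=9/2, |O|=5
  updated: d(GH,LOY)=83/6, d(JKV,LOY)=98/9
6. join GH+JKV (d=32/3) ⇒ GHJKV; edges |GH|=17/6, |JKV|=17/6
  updated: d(GHJKV,LOY)=181/15
7. join GHJKV+LOY (d=181/15) ⇒ GHJKLOVY; edges |GHJKV|=7/10, |LOY|=31/30
final tree: (((G:5/2,H:5/2):17/6,((J:3/2,V:3/2):1,K:5/2):17/6):7/10,((L:1/2,Y:1/2):9/2,O:5):31/30)
total length: 147/5

JV,K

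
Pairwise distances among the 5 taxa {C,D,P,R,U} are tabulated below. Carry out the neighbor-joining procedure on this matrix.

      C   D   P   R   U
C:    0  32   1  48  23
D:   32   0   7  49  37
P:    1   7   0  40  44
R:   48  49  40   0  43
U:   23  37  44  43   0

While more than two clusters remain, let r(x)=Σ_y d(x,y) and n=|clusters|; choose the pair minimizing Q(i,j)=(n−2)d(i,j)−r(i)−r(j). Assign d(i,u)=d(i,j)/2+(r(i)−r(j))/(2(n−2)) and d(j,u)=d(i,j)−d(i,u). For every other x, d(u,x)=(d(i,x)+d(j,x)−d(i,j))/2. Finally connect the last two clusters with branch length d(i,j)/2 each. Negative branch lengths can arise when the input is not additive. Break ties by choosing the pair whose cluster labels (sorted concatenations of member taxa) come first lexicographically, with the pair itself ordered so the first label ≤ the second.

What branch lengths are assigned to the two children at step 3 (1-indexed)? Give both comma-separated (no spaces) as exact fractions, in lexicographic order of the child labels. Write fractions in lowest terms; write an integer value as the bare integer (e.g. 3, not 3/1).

iteration 1: select R,U (d=43, Q=-198); attach at lengths (27, 16); label the merged cluster RU
  updated: d(C,RU)=14, d(D,RU)=43/2, d(P,RU)=41/2
iteration 2: select C,RU (d=14, Q=-75); attach at lengths (19/4, 37/4); label the merged cluster CRU
  updated: d(CRU,D)=79/4, d(CRU,P)=15/4
iteration 3: select CRU,D (d=79/4, Q=-61/2); attach at lengths (33/4, 23/2); label the merged cluster CDRU
  updated: d(CDRU,P)=-9/2
iteration 4: select CDRU,P (d=-9/2); attach at lengths (-9/4, -9/4); label the merged cluster CDPRU
final tree: (((C:19/4,(R:27,U:16):37/4):33/4,D:23/2):-9/4,P:-9/4)
total length: 289/4

33/4,23/2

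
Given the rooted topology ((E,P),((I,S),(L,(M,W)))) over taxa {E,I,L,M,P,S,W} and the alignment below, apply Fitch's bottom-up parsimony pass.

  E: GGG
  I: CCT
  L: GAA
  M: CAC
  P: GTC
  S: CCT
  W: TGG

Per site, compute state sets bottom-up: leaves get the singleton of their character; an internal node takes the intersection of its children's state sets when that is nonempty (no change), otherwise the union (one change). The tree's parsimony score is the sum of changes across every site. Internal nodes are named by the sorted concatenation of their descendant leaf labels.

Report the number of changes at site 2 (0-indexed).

4

[col 0] EP: children E:{G}, P:{G} ∩→ {G}; cost 0
[col 0] IS: children I:{C}, S:{C} ∩→ {C}; cost 0
[col 0] MW: children M:{C}, W:{T} ∪→ {C,T}; cost 1
[col 0] LMW: children L:{G}, MW:{C,T} ∪→ {C,G,T}; cost 1
[col 0] ILMSW: children IS:{C}, LMW:{C,G,T} ∩→ {C}; cost 0
[col 0] EILMPSW: children EP:{G}, ILMSW:{C} ∪→ {C,G}; cost 1
[col 1] EP: children E:{G}, P:{T} ∪→ {G,T}; cost 1
[col 1] IS: children I:{C}, S:{C} ∩→ {C}; cost 0
[col 1] MW: children M:{A}, W:{G} ∪→ {A,G}; cost 1
[col 1] LMW: children L:{A}, MW:{A,G} ∩→ {A}; cost 0
[col 1] ILMSW: children IS:{C}, LMW:{A} ∪→ {A,C}; cost 1
[col 1] EILMPSW: children EP:{G,T}, ILMSW:{A,C} ∪→ {A,C,G,T}; cost 1
[col 2] EP: children E:{G}, P:{C} ∪→ {C,G}; cost 1
[col 2] IS: children I:{T}, S:{T} ∩→ {T}; cost 0
[col 2] MW: children M:{C}, W:{G} ∪→ {C,G}; cost 1
[col 2] LMW: children L:{A}, MW:{C,G} ∪→ {A,C,G}; cost 1
[col 2] ILMSW: children IS:{T}, LMW:{A,C,G} ∪→ {A,C,G,T}; cost 1
[col 2] EILMPSW: children EP:{C,G}, ILMSW:{A,C,G,T} ∩→ {C,G}; cost 0
per-site changes: [3, 4, 4]; total = 11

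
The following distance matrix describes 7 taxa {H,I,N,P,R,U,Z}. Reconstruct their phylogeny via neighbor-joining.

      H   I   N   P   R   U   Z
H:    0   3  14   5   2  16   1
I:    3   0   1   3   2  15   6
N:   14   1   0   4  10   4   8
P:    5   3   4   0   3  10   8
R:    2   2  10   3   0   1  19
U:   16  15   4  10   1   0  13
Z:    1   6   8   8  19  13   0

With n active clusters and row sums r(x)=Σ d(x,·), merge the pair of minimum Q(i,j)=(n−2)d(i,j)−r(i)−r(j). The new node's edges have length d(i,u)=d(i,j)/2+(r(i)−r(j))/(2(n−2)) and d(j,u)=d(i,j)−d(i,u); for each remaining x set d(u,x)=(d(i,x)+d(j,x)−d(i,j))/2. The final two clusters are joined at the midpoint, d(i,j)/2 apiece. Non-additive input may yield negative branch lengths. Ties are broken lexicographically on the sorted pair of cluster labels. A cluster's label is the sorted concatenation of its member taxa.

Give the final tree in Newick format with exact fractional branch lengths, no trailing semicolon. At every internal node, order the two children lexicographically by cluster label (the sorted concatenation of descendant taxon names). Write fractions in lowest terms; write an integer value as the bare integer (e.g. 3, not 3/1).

(((((H:-9/10,Z:19/10):14/3,I:-2/3):13/8,P:7/8):7/8,N:7/4):19/8,(R:-7/4,U:11/4):19/8)

iteration 1: select H,Z (d=1, Q=-91); attach at lengths (-9/10, 19/10); label the merged cluster HZ
  updated: d(HZ,I)=4, d(HZ,N)=21/2, d(HZ,P)=6, d(HZ,R)=10, d(HZ,U)=14
iteration 2: select R,U (d=1, Q=-66); attach at lengths (-7/4, 11/4); label the merged cluster RU
  updated: d(HZ,RU)=23/2, d(I,RU)=8, d(N,RU)=13/2, d(P,RU)=6
iteration 3: select HZ,I (d=4, Q=-36); attach at lengths (14/3, -2/3); label the merged cluster HIZ
  updated: d(HIZ,N)=15/4, d(HIZ,P)=5/2, d(HIZ,RU)=31/4
iteration 4: select HIZ,P (d=5/2, Q=-43/2); attach at lengths (13/8, 7/8); label the merged cluster HIPZ
  updated: d(HIPZ,N)=21/8, d(HIPZ,RU)=45/8
iteration 5: select HIPZ,N (d=21/8, Q=-59/4); attach at lengths (7/8, 7/4); label the merged cluster HINPZ
  updated: d(HINPZ,RU)=19/4
iteration 6: select HINPZ,RU (d=19/4); attach at lengths (19/8, 19/8); label the merged cluster HINPRUZ
final tree: (((((H:-9/10,Z:19/10):14/3,I:-2/3):13/8,P:7/8):7/8,N:7/4):19/8,(R:-7/4,U:11/4):19/8)
total length: 127/8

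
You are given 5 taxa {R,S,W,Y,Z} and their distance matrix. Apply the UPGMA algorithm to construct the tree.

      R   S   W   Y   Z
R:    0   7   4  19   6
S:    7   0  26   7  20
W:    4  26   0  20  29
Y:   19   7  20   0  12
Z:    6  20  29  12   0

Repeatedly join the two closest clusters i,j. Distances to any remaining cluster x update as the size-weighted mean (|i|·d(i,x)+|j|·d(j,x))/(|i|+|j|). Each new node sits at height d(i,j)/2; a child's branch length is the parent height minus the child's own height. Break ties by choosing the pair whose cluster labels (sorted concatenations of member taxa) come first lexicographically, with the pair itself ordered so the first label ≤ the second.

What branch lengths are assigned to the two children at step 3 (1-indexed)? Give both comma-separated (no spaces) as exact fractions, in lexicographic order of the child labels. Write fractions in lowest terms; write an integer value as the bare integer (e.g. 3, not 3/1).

1. join R+W (d=4) ⇒ RW; edges |R|=2, |W|=2
  updated: d(RW,S)=33/2, d(RW,Y)=39/2, d(RW,Z)=35/2
2. join S+Y (d=7) ⇒ SY; edges |S|=7/2, |Y|=7/2
  updated: d(RW,SY)=18, d(SY,Z)=16
3. join SY+Z (d=16) ⇒ SYZ; edges |SY|=9/2, |Z|=8
  updated: d(RW,SYZ)=107/6
4. join RW+SYZ (d=107/6) ⇒ RSWYZ; edges |RW|=83/12, |SYZ|=11/12
final tree: ((R:2,W:2):83/12,((S:7/2,Y:7/2):9/2,Z:8):11/12)
total length: 94/3

9/2,8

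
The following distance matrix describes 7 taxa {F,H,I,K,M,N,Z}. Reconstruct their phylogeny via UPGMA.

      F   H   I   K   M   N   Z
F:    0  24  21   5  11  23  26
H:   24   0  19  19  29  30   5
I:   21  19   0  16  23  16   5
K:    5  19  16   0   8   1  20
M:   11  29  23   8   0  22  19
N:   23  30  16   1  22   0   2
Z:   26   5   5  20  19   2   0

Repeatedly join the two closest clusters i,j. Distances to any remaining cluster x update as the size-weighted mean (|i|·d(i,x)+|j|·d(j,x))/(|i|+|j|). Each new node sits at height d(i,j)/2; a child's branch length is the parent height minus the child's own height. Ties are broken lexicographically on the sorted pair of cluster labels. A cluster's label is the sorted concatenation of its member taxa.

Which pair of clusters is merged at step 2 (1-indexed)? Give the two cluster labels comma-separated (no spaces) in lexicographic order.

H,Z

1. join K+N (d=1) ⇒ KN; edges |K|=1/2, |N|=1/2
  updated: d(F,KN)=14, d(H,KN)=49/2, d(I,KN)=16, d(KN,M)=15, d(KN,Z)=11
2. join H+Z (d=5) ⇒ HZ; edges |H|=5/2, |Z|=5/2
  updated: d(F,HZ)=25, d(HZ,I)=12, d(HZ,KN)=71/4, d(HZ,M)=24
3. join F+M (d=11) ⇒ FM; edges |F|=11/2, |M|=11/2
  updated: d(FM,HZ)=49/2, d(FM,I)=22, d(FM,KN)=29/2
4. join HZ+I (d=12) ⇒ HIZ; edges |HZ|=7/2, |I|=6
  updated: d(FM,HIZ)=71/3, d(HIZ,KN)=103/6
5. join FM+KN (d=29/2) ⇒ FKMN; edges |FM|=7/4, |KN|=27/4
  updated: d(FKMN,HIZ)=245/12
6. join FKMN+HIZ (d=245/12) ⇒ FHIKMNZ; edges |FKMN|=71/24, |HIZ|=101/24
final tree: (((F:11/2,M:11/2):7/4,(K:1/2,N:1/2):27/4):71/24,((H:5/2,Z:5/2):7/2,I:6):101/24)
total length: 253/6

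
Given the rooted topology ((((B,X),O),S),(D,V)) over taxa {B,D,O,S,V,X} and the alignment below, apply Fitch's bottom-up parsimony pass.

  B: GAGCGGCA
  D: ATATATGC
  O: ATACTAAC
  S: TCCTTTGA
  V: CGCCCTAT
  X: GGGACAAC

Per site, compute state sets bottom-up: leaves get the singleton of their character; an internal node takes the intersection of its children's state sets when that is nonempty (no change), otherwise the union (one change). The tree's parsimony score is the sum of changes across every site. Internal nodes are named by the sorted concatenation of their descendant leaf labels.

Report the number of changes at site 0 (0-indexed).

[col 0] BX: children B:{G}, X:{G} ∩→ {G}; cost 0
[col 0] BOX: children BX:{G}, O:{A} ∪→ {A,G}; cost 1
[col 0] BOSX: children BOX:{A,G}, S:{T} ∪→ {A,G,T}; cost 1
[col 0] DV: children D:{A}, V:{C} ∪→ {A,C}; cost 1
[col 0] BDOSVX: children BOSX:{A,G,T}, DV:{A,C} ∩→ {A}; cost 0
[col 1] BX: children B:{A}, X:{G} ∪→ {A,G}; cost 1
[col 1] BOX: children BX:{A,G}, O:{T} ∪→ {A,G,T}; cost 1
[col 1] BOSX: children BOX:{A,G,T}, S:{C} ∪→ {A,C,G,T}; cost 1
[col 1] DV: children D:{T}, V:{G} ∪→ {G,T}; cost 1
[col 1] BDOSVX: children BOSX:{A,C,G,T}, DV:{G,T} ∩→ {G,T}; cost 0
[col 2] BX: children B:{G}, X:{G} ∩→ {G}; cost 0
[col 2] BOX: children BX:{G}, O:{A} ∪→ {A,G}; cost 1
[col 2] BOSX: children BOX:{A,G}, S:{C} ∪→ {A,C,G}; cost 1
[col 2] DV: children D:{A}, V:{C} ∪→ {A,C}; cost 1
[col 2] BDOSVX: children BOSX:{A,C,G}, DV:{A,C} ∩→ {A,C}; cost 0
[col 3] BX: children B:{C}, X:{A} ∪→ {A,C}; cost 1
[col 3] BOX: children BX:{A,C}, O:{C} ∩→ {C}; cost 0
[col 3] BOSX: children BOX:{C}, S:{T} ∪→ {C,T}; cost 1
[col 3] DV: children D:{T}, V:{C} ∪→ {C,T}; cost 1
[col 3] BDOSVX: children BOSX:{C,T}, DV:{C,T} ∩→ {C,T}; cost 0
[col 4] BX: children B:{G}, X:{C} ∪→ {C,G}; cost 1
[col 4] BOX: children BX:{C,G}, O:{T} ∪→ {C,G,T}; cost 1
[col 4] BOSX: children BOX:{C,G,T}, S:{T} ∩→ {T}; cost 0
[col 4] DV: children D:{A}, V:{C} ∪→ {A,C}; cost 1
[col 4] BDOSVX: children BOSX:{T}, DV:{A,C} ∪→ {A,C,T}; cost 1
[col 5] BX: children B:{G}, X:{A} ∪→ {A,G}; cost 1
[col 5] BOX: children BX:{A,G}, O:{A} ∩→ {A}; cost 0
[col 5] BOSX: children BOX:{A}, S:{T} ∪→ {A,T}; cost 1
[col 5] DV: children D:{T}, V:{T} ∩→ {T}; cost 0
[col 5] BDOSVX: children BOSX:{A,T}, DV:{T} ∩→ {T}; cost 0
[col 6] BX: children B:{C}, X:{A} ∪→ {A,C}; cost 1
[col 6] BOX: children BX:{A,C}, O:{A} ∩→ {A}; cost 0
[col 6] BOSX: children BOX:{A}, S:{G} ∪→ {A,G}; cost 1
[col 6] DV: children D:{G}, V:{A} ∪→ {A,G}; cost 1
[col 6] BDOSVX: children BOSX:{A,G}, DV:{A,G} ∩→ {A,G}; cost 0
[col 7] BX: children B:{A}, X:{C} ∪→ {A,C}; cost 1
[col 7] BOX: children BX:{A,C}, O:{C} ∩→ {C}; cost 0
[col 7] BOSX: children BOX:{C}, S:{A} ∪→ {A,C}; cost 1
[col 7] DV: children D:{C}, V:{T} ∪→ {C,T}; cost 1
[col 7] BDOSVX: children BOSX:{A,C}, DV:{C,T} ∩→ {C}; cost 0
per-site changes: [3, 4, 3, 3, 4, 2, 3, 3]; total = 25

3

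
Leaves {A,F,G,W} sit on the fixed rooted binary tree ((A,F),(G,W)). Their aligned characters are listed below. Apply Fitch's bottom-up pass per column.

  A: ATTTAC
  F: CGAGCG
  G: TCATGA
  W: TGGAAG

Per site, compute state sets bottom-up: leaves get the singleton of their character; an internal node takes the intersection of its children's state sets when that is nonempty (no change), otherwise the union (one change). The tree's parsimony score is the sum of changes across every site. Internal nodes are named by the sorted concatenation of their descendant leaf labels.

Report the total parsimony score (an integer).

12

site 0, node AF: A={A} ∪ F={C} → {A,C} (+1)
site 0, node GW: G={T} ∩ W={T} → {T} (+0)
site 0, node AFGW: AF={A,C} ∪ GW={T} → {A,C,T} (+1)
site 1, node AF: A={T} ∪ F={G} → {G,T} (+1)
site 1, node GW: G={C} ∪ W={G} → {C,G} (+1)
site 1, node AFGW: AF={G,T} ∩ GW={C,G} → {G} (+0)
site 2, node AF: A={T} ∪ F={A} → {A,T} (+1)
site 2, node GW: G={A} ∪ W={G} → {A,G} (+1)
site 2, node AFGW: AF={A,T} ∩ GW={A,G} → {A} (+0)
site 3, node AF: A={T} ∪ F={G} → {G,T} (+1)
site 3, node GW: G={T} ∪ W={A} → {A,T} (+1)
site 3, node AFGW: AF={G,T} ∩ GW={A,T} → {T} (+0)
site 4, node AF: A={A} ∪ F={C} → {A,C} (+1)
site 4, node GW: G={G} ∪ W={A} → {A,G} (+1)
site 4, node AFGW: AF={A,C} ∩ GW={A,G} → {A} (+0)
site 5, node AF: A={C} ∪ F={G} → {C,G} (+1)
site 5, node GW: G={A} ∪ W={G} → {A,G} (+1)
site 5, node AFGW: AF={C,G} ∩ GW={A,G} → {G} (+0)
per-site changes: [2, 2, 2, 2, 2, 2]; total = 12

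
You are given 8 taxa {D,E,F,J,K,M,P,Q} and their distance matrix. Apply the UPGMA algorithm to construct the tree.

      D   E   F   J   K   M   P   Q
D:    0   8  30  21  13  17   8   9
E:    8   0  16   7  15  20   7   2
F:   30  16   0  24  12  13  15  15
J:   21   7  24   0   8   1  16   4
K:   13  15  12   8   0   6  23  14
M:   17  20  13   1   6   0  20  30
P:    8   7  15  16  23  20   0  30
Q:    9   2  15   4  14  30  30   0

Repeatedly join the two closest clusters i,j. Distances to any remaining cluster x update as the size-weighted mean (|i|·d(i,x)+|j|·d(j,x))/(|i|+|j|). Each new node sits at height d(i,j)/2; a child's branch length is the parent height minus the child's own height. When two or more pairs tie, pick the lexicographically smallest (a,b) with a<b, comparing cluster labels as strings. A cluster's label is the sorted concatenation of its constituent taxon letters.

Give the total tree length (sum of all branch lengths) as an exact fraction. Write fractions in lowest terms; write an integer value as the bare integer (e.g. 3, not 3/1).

iteration 1: select J,M (d=1); attach at lengths (1/2, 1/2); label the merged cluster JM
  updated: d(D,JM)=19, d(E,JM)=27/2, d(F,JM)=37/2, d(JM,K)=7, d(JM,P)=18, d(JM,Q)=17
iteration 2: select E,Q (d=2); attach at lengths (1, 1); label the merged cluster EQ
  updated: d(D,EQ)=17/2, d(EQ,F)=31/2, d(EQ,JM)=61/4, d(EQ,K)=29/2, d(EQ,P)=37/2
iteration 3: select JM,K (d=7); attach at lengths (3, 7/2); label the merged cluster JKM
  updated: d(D,JKM)=17, d(EQ,JKM)=15, d(F,JKM)=49/3, d(JKM,P)=59/3
iteration 4: select D,P (d=8); attach at lengths (4, 4); label the merged cluster DP
  updated: d(DP,EQ)=27/2, d(DP,F)=45/2, d(DP,JKM)=55/3
iteration 5: select DP,EQ (d=27/2); attach at lengths (11/4, 23/4); label the merged cluster DEPQ
  updated: d(DEPQ,F)=19, d(DEPQ,JKM)=50/3
iteration 6: select F,JKM (d=49/3); attach at lengths (49/6, 14/3); label the merged cluster FJKM
  updated: d(DEPQ,FJKM)=69/4
iteration 7: select DEPQ,FJKM (d=69/4); attach at lengths (15/8, 11/24); label the merged cluster DEFJKMPQ
final tree: (((D:4,P:4):11/4,(E:1,Q:1):23/4):15/8,(F:49/6,((J:1/2,M:1/2):3,K:7/2):14/3):11/24)
total length: 247/6

247/6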